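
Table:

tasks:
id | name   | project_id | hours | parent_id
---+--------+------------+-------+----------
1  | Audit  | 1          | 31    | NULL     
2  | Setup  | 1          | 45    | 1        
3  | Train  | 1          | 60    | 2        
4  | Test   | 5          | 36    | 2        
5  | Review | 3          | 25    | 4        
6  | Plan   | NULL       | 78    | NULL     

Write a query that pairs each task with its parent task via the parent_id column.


This is a self-join: tasks is joined to a second copy of itself, matching each row's parent_id to another row's id. Use LEFT JOIN so rows with parent_id=NULL are kept.
  - task 1 (Audit): parent_id=NULL -> NULL
  - task 2 (Setup): parent_id=1 -> Audit
  - task 3 (Train): parent_id=2 -> Setup
  - task 4 (Test): parent_id=2 -> Setup
  - task 5 (Review): parent_id=4 -> Test
  - task 6 (Plan): parent_id=NULL -> NULL

SQL:
SELECT a.name AS item, b.name AS parent
FROM tasks a
LEFT JOIN tasks b ON a.parent_id = b.id

Result:
item   | parent
-------+-------
Audit  | NULL  
Setup  | Audit 
Train  | Setup 
Test   | Setup 
Review | Test  
Plan   | NULL  


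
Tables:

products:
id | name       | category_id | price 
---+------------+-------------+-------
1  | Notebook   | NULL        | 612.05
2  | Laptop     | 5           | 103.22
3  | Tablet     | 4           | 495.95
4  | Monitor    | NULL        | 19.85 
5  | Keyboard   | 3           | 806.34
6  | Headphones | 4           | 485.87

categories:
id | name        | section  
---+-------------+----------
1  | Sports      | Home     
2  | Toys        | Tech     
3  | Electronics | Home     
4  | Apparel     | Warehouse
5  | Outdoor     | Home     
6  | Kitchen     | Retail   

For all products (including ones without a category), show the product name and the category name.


LEFT JOIN keeps every row from products (the left table); where category_id has no match in categories, the category columns become NULL. Walk through each product:
  - product 1 (Notebook): category_id=NULL, no match -> kept with NULL
  - product 2 (Laptop): category_id=5 -> matches Outdoor
  - product 3 (Tablet): category_id=4 -> matches Apparel
  - product 4 (Monitor): category_id=NULL, no match -> kept with NULL
  - product 5 (Keyboard): category_id=3 -> matches Electronics
  - product 6 (Headphones): category_id=4 -> matches Apparel
All 6 rows appear; 2 have NULL category.

SQL:
SELECT a.name, b.name AS category
FROM products a
LEFT JOIN categories b ON a.category_id = b.id

Result:
name       | category   
-----------+------------
Notebook   | NULL       
Laptop     | Outdoor    
Tablet     | Apparel    
Monitor    | NULL       
Keyboard   | Electronics
Headphones | Apparel    


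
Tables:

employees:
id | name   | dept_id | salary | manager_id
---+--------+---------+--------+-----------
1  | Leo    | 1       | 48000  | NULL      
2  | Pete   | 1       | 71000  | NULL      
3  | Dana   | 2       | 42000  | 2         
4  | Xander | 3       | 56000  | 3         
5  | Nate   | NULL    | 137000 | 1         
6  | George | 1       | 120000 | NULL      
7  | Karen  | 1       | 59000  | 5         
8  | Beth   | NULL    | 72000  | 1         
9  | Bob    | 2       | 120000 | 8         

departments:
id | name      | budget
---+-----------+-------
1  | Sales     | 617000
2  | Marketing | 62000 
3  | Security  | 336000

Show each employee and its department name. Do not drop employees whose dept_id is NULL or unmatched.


LEFT JOIN keeps every row from employees (the left table); where dept_id has no match in departments, the department columns become NULL. Walk through each employee:
  - employee 1 (Leo): dept_id=1 -> matches Sales
  - employee 2 (Pete): dept_id=1 -> matches Sales
  - employee 3 (Dana): dept_id=2 -> matches Marketing
  - employee 4 (Xander): dept_id=3 -> matches Security
  - employee 5 (Nate): dept_id=NULL, no match -> kept with NULL
  - employee 6 (George): dept_id=1 -> matches Sales
  - employee 7 (Karen): dept_id=1 -> matches Sales
  - employee 8 (Beth): dept_id=NULL, no match -> kept with NULL
  - employee 9 (Bob): dept_id=2 -> matches Marketing
All 9 rows appear; 2 have NULL department.

SQL:
SELECT a.name, b.name AS department
FROM employees a
LEFT JOIN departments b ON a.dept_id = b.id

Result:
name   | department
-------+-----------
Leo    | Sales     
Pete   | Sales     
Dana   | Marketing 
Xander | Security  
Nate   | NULL      
George | Sales     
Karen  | Sales     
Beth   | NULL      
Bob    | Marketing 


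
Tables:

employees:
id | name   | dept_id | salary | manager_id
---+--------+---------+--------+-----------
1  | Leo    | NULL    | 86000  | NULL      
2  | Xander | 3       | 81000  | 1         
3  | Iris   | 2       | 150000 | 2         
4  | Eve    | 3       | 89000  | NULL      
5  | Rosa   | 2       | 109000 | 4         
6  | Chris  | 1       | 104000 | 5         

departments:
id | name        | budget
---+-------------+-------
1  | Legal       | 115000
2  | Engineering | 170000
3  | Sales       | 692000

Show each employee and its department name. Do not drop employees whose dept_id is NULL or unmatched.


LEFT JOIN keeps every row from employees (the left table); where dept_id has no match in departments, the department columns become NULL. Walk through each employee:
  - employee 1 (Leo): dept_id=NULL, no match -> kept with NULL
  - employee 2 (Xander): dept_id=3 -> matches Sales
  - employee 3 (Iris): dept_id=2 -> matches Engineering
  - employee 4 (Eve): dept_id=3 -> matches Sales
  - employee 5 (Rosa): dept_id=2 -> matches Engineering
  - employee 6 (Chris): dept_id=1 -> matches Legal
All 6 rows appear; 1 has NULL department.

SQL:
SELECT a.name, b.name AS department
FROM employees a
LEFT JOIN departments b ON a.dept_id = b.id

Result:
name   | department 
-------+------------
Leo    | NULL       
Xander | Sales      
Iris   | Engineering
Eve    | Sales      
Rosa   | Engineering
Chris  | Legal      


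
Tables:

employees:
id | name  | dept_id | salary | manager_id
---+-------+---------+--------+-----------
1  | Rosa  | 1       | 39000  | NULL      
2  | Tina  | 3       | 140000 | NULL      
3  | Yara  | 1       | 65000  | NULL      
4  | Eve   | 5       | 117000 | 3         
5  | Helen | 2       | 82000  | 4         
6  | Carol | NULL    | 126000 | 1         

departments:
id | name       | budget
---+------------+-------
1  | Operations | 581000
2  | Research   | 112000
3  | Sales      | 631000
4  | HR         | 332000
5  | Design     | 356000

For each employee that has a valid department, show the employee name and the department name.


INNER JOIN keeps only employees rows whose dept_id matches an id in departments. Walk through each employee:
  - employee 1 (Rosa): dept_id=1 -> matches Operations
  - employee 2 (Tina): dept_id=3 -> matches Sales
  - employee 3 (Yara): dept_id=1 -> matches Operations
  - employee 4 (Eve): dept_id=5 -> matches Design
  - employee 5 (Helen): dept_id=2 -> matches Research
  - employee 6 (Carol): dept_id=NULL, no match -> dropped
So 1 of 6 rows is dropped.

SQL:
SELECT a.name, b.name AS department
FROM employees a
INNER JOIN departments b ON a.dept_id = b.id

Result:
name  | department
------+-----------
Rosa  | Operations
Tina  | Sales     
Yara  | Operations
Eve   | Design    
Helen | Research  


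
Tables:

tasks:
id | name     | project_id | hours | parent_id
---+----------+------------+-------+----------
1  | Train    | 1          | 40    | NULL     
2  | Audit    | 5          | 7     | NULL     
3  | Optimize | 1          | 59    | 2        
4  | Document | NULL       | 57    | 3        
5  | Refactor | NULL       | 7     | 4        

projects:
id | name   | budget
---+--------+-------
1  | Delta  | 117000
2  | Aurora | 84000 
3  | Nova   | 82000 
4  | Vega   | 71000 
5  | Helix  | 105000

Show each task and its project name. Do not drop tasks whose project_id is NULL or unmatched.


LEFT JOIN keeps every row from tasks (the left table); where project_id has no match in projects, the project columns become NULL. Walk through each task:
  - task 1 (Train): project_id=1 -> matches Delta
  - task 2 (Audit): project_id=5 -> matches Helix
  - task 3 (Optimize): project_id=1 -> matches Delta
  - task 4 (Document): project_id=NULL, no match -> kept with NULL
  - task 5 (Refactor): project_id=NULL, no match -> kept with NULL
All 5 rows appear; 2 have NULL project.

SQL:
SELECT a.name, b.name AS project
FROM tasks a
LEFT JOIN projects b ON a.project_id = b.id

Result:
name     | project
---------+--------
Train    | Delta  
Audit    | Helix  
Optimize | Delta  
Document | NULL   
Refactor | NULL   


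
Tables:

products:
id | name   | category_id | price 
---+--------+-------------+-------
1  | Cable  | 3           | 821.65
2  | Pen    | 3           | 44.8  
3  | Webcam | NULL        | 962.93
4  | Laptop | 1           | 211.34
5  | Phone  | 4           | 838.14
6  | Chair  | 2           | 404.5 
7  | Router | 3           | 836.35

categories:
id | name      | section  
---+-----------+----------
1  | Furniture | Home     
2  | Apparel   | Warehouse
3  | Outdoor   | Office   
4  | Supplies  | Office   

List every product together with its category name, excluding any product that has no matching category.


INNER JOIN keeps only products rows whose category_id matches an id in categories. Walk through each product:
  - product 1 (Cable): category_id=3 -> matches Outdoor
  - product 2 (Pen): category_id=3 -> matches Outdoor
  - product 3 (Webcam): category_id=NULL, no match -> dropped
  - product 4 (Laptop): category_id=1 -> matches Furniture
  - product 5 (Phone): category_id=4 -> matches Supplies
  - product 6 (Chair): category_id=2 -> matches Apparel
  - product 7 (Router): category_id=3 -> matches Outdoor
So 1 of 7 rows is dropped.

SQL:
SELECT a.name, b.name AS category
FROM products a
INNER JOIN categories b ON a.category_id = b.id

Result:
name   | category 
-------+----------
Cable  | Outdoor  
Pen    | Outdoor  
Laptop | Furniture
Phone  | Supplies 
Chair  | Apparel  
Router | Outdoor  


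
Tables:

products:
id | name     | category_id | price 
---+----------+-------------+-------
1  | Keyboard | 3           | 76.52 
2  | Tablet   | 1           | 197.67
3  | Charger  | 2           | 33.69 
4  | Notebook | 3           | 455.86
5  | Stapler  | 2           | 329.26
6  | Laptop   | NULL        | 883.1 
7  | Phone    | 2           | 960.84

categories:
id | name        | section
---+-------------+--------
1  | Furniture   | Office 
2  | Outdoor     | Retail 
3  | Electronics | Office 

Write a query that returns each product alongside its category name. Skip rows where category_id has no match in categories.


INNER JOIN keeps only products rows whose category_id matches an id in categories. Walk through each product:
  - product 1 (Keyboard): category_id=3 -> matches Electronics
  - product 2 (Tablet): category_id=1 -> matches Furniture
  - product 3 (Charger): category_id=2 -> matches Outdoor
  - product 4 (Notebook): category_id=3 -> matches Electronics
  - product 5 (Stapler): category_id=2 -> matches Outdoor
  - product 6 (Laptop): category_id=NULL, no match -> dropped
  - product 7 (Phone): category_id=2 -> matches Outdoor
So 1 of 7 rows is dropped.

SQL:
SELECT a.name, b.name AS category
FROM products a
INNER JOIN categories b ON a.category_id = b.id

Result:
name     | category   
---------+------------
Keyboard | Electronics
Tablet   | Furniture  
Charger  | Outdoor    
Notebook | Electronics
Stapler  | Outdoor    
Phone    | Outdoor    


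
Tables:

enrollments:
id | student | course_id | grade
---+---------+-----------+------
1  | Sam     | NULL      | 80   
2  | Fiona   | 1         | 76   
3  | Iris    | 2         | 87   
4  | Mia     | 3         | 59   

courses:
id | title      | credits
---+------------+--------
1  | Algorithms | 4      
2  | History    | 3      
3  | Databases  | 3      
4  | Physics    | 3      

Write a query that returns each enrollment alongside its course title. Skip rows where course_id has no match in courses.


INNER JOIN keeps only enrollments rows whose course_id matches an id in courses. Walk through each enrollment:
  - enrollment 1 (Sam): course_id=NULL, no match -> dropped
  - enrollment 2 (Fiona): course_id=1 -> matches Algorithms
  - enrollment 3 (Iris): course_id=2 -> matches History
  - enrollment 4 (Mia): course_id=3 -> matches Databases
So 1 of 4 rows is dropped.

SQL:
SELECT a.student, b.title AS course
FROM enrollments a
INNER JOIN courses b ON a.course_id = b.id

Result:
student | course    
--------+-----------
Fiona   | Algorithms
Iris    | History   
Mia     | Databases 


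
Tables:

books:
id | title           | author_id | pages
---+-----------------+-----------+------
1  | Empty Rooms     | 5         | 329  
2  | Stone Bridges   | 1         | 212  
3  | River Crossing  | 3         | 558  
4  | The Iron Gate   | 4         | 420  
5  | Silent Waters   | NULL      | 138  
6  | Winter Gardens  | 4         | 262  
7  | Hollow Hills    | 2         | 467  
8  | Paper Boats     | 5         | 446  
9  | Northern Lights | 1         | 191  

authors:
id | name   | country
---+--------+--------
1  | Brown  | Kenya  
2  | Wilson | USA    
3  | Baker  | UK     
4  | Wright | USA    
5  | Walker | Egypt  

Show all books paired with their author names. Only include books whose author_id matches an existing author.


INNER JOIN keeps only books rows whose author_id matches an id in authors. Walk through each book:
  - book 1 (Empty Rooms): author_id=5 -> matches Walker
  - book 2 (Stone Bridges): author_id=1 -> matches Brown
  - book 3 (River Crossing): author_id=3 -> matches Baker
  - book 4 (The Iron Gate): author_id=4 -> matches Wright
  - book 5 (Silent Waters): author_id=NULL, no match -> dropped
  - book 6 (Winter Gardens): author_id=4 -> matches Wright
  - book 7 (Hollow Hills): author_id=2 -> matches Wilson
  - book 8 (Paper Boats): author_id=5 -> matches Walker
  - book 9 (Northern Lights): author_id=1 -> matches Brown
So 1 of 9 rows is dropped.

SQL:
SELECT a.title, b.name AS author
FROM books a
INNER JOIN authors b ON a.author_id = b.id

Result:
title           | author
----------------+-------
Empty Rooms     | Walker
Stone Bridges   | Brown 
River Crossing  | Baker 
The Iron Gate   | Wright
Winter Gardens  | Wright
Hollow Hills    | Wilson
Paper Boats     | Walker
Northern Lights | Brown 


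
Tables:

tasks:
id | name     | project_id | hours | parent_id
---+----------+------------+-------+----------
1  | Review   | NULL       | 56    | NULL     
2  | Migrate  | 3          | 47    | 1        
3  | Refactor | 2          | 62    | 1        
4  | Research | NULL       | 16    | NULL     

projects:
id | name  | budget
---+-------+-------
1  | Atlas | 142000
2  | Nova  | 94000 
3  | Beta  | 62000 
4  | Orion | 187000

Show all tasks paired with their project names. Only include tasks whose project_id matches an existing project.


INNER JOIN keeps only tasks rows whose project_id matches an id in projects. Walk through each task:
  - task 1 (Review): project_id=NULL, no match -> dropped
  - task 2 (Migrate): project_id=3 -> matches Beta
  - task 3 (Refactor): project_id=2 -> matches Nova
  - task 4 (Research): project_id=NULL, no match -> dropped
So 2 of 4 rows are dropped.

SQL:
SELECT a.name, b.name AS project
FROM tasks a
INNER JOIN projects b ON a.project_id = b.id

Result:
name     | project
---------+--------
Migrate  | Beta   
Refactor | Nova   


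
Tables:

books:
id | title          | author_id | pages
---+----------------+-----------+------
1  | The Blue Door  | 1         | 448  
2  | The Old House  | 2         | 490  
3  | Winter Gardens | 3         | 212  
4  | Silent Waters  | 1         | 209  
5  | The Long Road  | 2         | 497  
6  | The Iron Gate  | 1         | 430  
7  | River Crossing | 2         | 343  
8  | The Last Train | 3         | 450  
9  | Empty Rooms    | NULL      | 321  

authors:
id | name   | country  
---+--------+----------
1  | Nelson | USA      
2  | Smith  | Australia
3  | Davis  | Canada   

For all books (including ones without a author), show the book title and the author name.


LEFT JOIN keeps every row from books (the left table); where author_id has no match in authors, the author columns become NULL. Walk through each book:
  - book 1 (The Blue Door): author_id=1 -> matches Nelson
  - book 2 (The Old House): author_id=2 -> matches Smith
  - book 3 (Winter Gardens): author_id=3 -> matches Davis
  - book 4 (Silent Waters): author_id=1 -> matches Nelson
  - book 5 (The Long Road): author_id=2 -> matches Smith
  - book 6 (The Iron Gate): author_id=1 -> matches Nelson
  - book 7 (River Crossing): author_id=2 -> matches Smith
  - book 8 (The Last Train): author_id=3 -> matches Davis
  - book 9 (Empty Rooms): author_id=NULL, no match -> kept with NULL
All 9 rows appear; 1 has NULL author.

SQL:
SELECT a.title, b.name AS author
FROM books a
LEFT JOIN authors b ON a.author_id = b.id

Result:
title          | author
---------------+-------
The Blue Door  | Nelson
The Old House  | Smith 
Winter Gardens | Davis 
Silent Waters  | Nelson
The Long Road  | Smith 
The Iron Gate  | Nelson
River Crossing | Smith 
The Last Train | Davis 
Empty Rooms    | NULL  


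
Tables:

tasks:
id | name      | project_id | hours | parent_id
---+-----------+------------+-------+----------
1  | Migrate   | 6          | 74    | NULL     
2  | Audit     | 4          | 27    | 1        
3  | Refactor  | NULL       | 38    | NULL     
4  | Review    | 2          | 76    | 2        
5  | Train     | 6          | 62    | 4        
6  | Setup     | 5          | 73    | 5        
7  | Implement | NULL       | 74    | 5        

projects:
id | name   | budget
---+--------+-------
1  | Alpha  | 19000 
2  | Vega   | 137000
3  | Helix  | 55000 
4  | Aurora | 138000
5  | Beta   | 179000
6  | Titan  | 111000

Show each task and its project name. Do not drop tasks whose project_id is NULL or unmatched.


LEFT JOIN keeps every row from tasks (the left table); where project_id has no match in projects, the project columns become NULL. Walk through each task:
  - task 1 (Migrate): project_id=6 -> matches Titan
  - task 2 (Audit): project_id=4 -> matches Aurora
  - task 3 (Refactor): project_id=NULL, no match -> kept with NULL
  - task 4 (Review): project_id=2 -> matches Vega
  - task 5 (Train): project_id=6 -> matches Titan
  - task 6 (Setup): project_id=5 -> matches Beta
  - task 7 (Implement): project_id=NULL, no match -> kept with NULL
All 7 rows appear; 2 have NULL project.

SQL:
SELECT a.name, b.name AS project
FROM tasks a
LEFT JOIN projects b ON a.project_id = b.id

Result:
name      | project
----------+--------
Migrate   | Titan  
Audit     | Aurora 
Refactor  | NULL   
Review    | Vega   
Train     | Titan  
Setup     | Beta   
Implement | NULL   


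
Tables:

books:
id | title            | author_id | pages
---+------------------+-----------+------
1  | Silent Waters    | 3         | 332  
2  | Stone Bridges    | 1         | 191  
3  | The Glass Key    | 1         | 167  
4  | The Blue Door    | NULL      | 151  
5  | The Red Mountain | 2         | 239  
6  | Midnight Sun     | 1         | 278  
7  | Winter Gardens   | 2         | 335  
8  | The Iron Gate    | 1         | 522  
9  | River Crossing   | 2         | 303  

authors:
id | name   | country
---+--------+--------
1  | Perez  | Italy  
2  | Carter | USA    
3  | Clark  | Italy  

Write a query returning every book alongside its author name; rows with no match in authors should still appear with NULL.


LEFT JOIN keeps every row from books (the left table); where author_id has no match in authors, the author columns become NULL. Walk through each book:
  - book 1 (Silent Waters): author_id=3 -> matches Clark
  - book 2 (Stone Bridges): author_id=1 -> matches Perez
  - book 3 (The Glass Key): author_id=1 -> matches Perez
  - book 4 (The Blue Door): author_id=NULL, no match -> kept with NULL
  - book 5 (The Red Mountain): author_id=2 -> matches Carter
  - book 6 (Midnight Sun): author_id=1 -> matches Perez
  - book 7 (Winter Gardens): author_id=2 -> matches Carter
  - book 8 (The Iron Gate): author_id=1 -> matches Perez
  - book 9 (River Crossing): author_id=2 -> matches Carter
All 9 rows appear; 1 has NULL author.

SQL:
SELECT a.title, b.name AS author
FROM books a
LEFT JOIN authors b ON a.author_id = b.id

Result:
title            | author
-----------------+-------
Silent Waters    | Clark 
Stone Bridges    | Perez 
The Glass Key    | Perez 
The Blue Door    | NULL  
The Red Mountain | Carter
Midnight Sun     | Perez 
Winter Gardens   | Carter
The Iron Gate    | Perez 
River Crossing   | Carter


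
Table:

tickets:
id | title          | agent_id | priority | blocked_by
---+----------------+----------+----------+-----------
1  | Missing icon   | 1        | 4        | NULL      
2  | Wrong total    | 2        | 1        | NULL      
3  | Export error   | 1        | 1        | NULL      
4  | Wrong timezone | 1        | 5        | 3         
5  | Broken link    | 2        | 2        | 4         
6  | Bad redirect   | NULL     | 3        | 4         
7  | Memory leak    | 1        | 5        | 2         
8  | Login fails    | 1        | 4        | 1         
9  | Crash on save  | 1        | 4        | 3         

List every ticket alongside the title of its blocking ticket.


This is a self-join: tickets is joined to a second copy of itself, matching each row's blocked_by to another row's id. Use LEFT JOIN so rows with blocked_by=NULL are kept.
  - ticket 1 (Missing icon): blocked_by=NULL -> NULL
  - ticket 2 (Wrong total): blocked_by=NULL -> NULL
  - ticket 3 (Export error): blocked_by=NULL -> NULL
  - ticket 4 (Wrong timezone): blocked_by=3 -> Export error
  - ticket 5 (Broken link): blocked_by=4 -> Wrong timezone
  - ticket 6 (Bad redirect): blocked_by=4 -> Wrong timezone
  - ticket 7 (Memory leak): blocked_by=2 -> Wrong total
  - ticket 8 (Login fails): blocked_by=1 -> Missing icon
  - ticket 9 (Crash on save): blocked_by=3 -> Export error

SQL:
SELECT a.title AS item, b.title AS blocked_by
FROM tickets a
LEFT JOIN tickets b ON a.blocked_by = b.id

Result:
item           | blocked_by    
---------------+---------------
Missing icon   | NULL          
Wrong total    | NULL          
Export error   | NULL          
Wrong timezone | Export error  
Broken link    | Wrong timezone
Bad redirect   | Wrong timezone
Memory leak    | Wrong total   
Login fails    | Missing icon  
Crash on save  | Export error  


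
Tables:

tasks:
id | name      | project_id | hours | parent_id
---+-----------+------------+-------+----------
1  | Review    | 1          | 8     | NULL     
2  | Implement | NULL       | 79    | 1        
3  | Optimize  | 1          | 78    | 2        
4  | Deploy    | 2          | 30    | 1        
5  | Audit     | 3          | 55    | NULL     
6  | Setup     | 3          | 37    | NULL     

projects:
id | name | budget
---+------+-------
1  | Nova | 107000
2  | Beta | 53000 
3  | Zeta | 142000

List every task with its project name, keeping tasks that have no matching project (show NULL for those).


LEFT JOIN keeps every row from tasks (the left table); where project_id has no match in projects, the project columns become NULL. Walk through each task:
  - task 1 (Review): project_id=1 -> matches Nova
  - task 2 (Implement): project_id=NULL, no match -> kept with NULL
  - task 3 (Optimize): project_id=1 -> matches Nova
  - task 4 (Deploy): project_id=2 -> matches Beta
  - task 5 (Audit): project_id=3 -> matches Zeta
  - task 6 (Setup): project_id=3 -> matches Zeta
All 6 rows appear; 1 has NULL project.

SQL:
SELECT a.name, b.name AS project
FROM tasks a
LEFT JOIN projects b ON a.project_id = b.id

Result:
name      | project
----------+--------
Review    | Nova   
Implement | NULL   
Optimize  | Nova   
Deploy    | Beta   
Audit     | Zeta   
Setup     | Zeta   


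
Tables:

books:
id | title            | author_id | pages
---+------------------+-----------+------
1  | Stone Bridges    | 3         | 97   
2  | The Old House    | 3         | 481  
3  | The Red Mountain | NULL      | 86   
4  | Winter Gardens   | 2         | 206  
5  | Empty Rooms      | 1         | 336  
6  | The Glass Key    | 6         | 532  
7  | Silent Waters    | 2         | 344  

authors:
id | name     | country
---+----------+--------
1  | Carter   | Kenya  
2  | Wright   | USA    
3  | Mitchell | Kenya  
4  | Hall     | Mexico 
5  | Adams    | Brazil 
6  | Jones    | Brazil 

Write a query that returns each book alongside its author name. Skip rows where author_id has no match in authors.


INNER JOIN keeps only books rows whose author_id matches an id in authors. Walk through each book:
  - book 1 (Stone Bridges): author_id=3 -> matches Mitchell
  - book 2 (The Old House): author_id=3 -> matches Mitchell
  - book 3 (The Red Mountain): author_id=NULL, no match -> dropped
  - book 4 (Winter Gardens): author_id=2 -> matches Wright
  - book 5 (Empty Rooms): author_id=1 -> matches Carter
  - book 6 (The Glass Key): author_id=6 -> matches Jones
  - book 7 (Silent Waters): author_id=2 -> matches Wright
So 1 of 7 rows is dropped.

SQL:
SELECT a.title, b.name AS author
FROM books a
INNER JOIN authors b ON a.author_id = b.id

Result:
title          | author  
---------------+---------
Stone Bridges  | Mitchell
The Old House  | Mitchell
Winter Gardens | Wright  
Empty Rooms    | Carter  
The Glass Key  | Jones   
Silent Waters  | Wright  


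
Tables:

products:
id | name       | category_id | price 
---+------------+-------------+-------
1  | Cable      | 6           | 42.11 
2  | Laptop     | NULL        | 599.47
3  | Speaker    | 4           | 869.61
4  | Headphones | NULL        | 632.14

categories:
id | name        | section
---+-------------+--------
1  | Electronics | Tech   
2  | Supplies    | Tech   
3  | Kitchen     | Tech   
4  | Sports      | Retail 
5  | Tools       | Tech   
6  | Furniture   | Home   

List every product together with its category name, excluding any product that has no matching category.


INNER JOIN keeps only products rows whose category_id matches an id in categories. Walk through each product:
  - product 1 (Cable): category_id=6 -> matches Furniture
  - product 2 (Laptop): category_id=NULL, no match -> dropped
  - product 3 (Speaker): category_id=4 -> matches Sports
  - product 4 (Headphones): category_id=NULL, no match -> dropped
So 2 of 4 rows are dropped.

SQL:
SELECT a.name, b.name AS category
FROM products a
INNER JOIN categories b ON a.category_id = b.id

Result:
name    | category 
--------+----------
Cable   | Furniture
Speaker | Sports   


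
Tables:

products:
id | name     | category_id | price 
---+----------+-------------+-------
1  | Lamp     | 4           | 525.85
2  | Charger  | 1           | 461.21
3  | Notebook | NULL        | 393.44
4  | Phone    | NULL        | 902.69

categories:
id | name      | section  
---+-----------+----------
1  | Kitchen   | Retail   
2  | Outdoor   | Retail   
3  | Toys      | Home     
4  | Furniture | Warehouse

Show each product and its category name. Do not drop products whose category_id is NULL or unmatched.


LEFT JOIN keeps every row from products (the left table); where category_id has no match in categories, the category columns become NULL. Walk through each product:
  - product 1 (Lamp): category_id=4 -> matches Furniture
  - product 2 (Charger): category_id=1 -> matches Kitchen
  - product 3 (Notebook): category_id=NULL, no match -> kept with NULL
  - product 4 (Phone): category_id=NULL, no match -> kept with NULL
All 4 rows appear; 2 have NULL category.

SQL:
SELECT a.name, b.name AS category
FROM products a
LEFT JOIN categories b ON a.category_id = b.id

Result:
name     | category 
---------+----------
Lamp     | Furniture
Charger  | Kitchen  
Notebook | NULL     
Phone    | NULL     


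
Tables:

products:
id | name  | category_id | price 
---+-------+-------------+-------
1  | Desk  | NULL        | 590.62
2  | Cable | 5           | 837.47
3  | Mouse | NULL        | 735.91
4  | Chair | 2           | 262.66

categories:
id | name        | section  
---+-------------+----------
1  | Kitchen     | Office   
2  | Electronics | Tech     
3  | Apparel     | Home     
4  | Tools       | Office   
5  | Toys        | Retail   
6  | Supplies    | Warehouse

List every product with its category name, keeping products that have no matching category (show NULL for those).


LEFT JOIN keeps every row from products (the left table); where category_id has no match in categories, the category columns become NULL. Walk through each product:
  - product 1 (Desk): category_id=NULL, no match -> kept with NULL
  - product 2 (Cable): category_id=5 -> matches Toys
  - product 3 (Mouse): category_id=NULL, no match -> kept with NULL
  - product 4 (Chair): category_id=2 -> matches Electronics
All 4 rows appear; 2 have NULL category.

SQL:
SELECT a.name, b.name AS category
FROM products a
LEFT JOIN categories b ON a.category_id = b.id

Result:
name  | category   
------+------------
Desk  | NULL       
Cable | Toys       
Mouse | NULL       
Chair | Electronics


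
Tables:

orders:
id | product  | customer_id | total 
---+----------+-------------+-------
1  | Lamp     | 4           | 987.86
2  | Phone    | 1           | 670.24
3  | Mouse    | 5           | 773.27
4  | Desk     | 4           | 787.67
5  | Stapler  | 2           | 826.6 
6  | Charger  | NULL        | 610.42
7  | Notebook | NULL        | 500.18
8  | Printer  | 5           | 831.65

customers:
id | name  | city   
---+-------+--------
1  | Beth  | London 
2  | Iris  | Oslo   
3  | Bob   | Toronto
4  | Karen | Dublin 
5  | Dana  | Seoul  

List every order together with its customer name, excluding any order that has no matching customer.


INNER JOIN keeps only orders rows whose customer_id matches an id in customers. Walk through each order:
  - order 1 (Lamp): customer_id=4 -> matches Karen
  - order 2 (Phone): customer_id=1 -> matches Beth
  - order 3 (Mouse): customer_id=5 -> matches Dana
  - order 4 (Desk): customer_id=4 -> matches Karen
  - order 5 (Stapler): customer_id=2 -> matches Iris
  - order 6 (Charger): customer_id=NULL, no match -> dropped
  - order 7 (Notebook): customer_id=NULL, no match -> dropped
  - order 8 (Printer): customer_id=5 -> matches Dana
So 2 of 8 rows are dropped.

SQL:
SELECT a.product, b.name AS customer
FROM orders a
INNER JOIN customers b ON a.customer_id = b.id

Result:
product | customer
--------+---------
Lamp    | Karen   
Phone   | Beth    
Mouse   | Dana    
Desk    | Karen   
Stapler | Iris    
Printer | Dana    


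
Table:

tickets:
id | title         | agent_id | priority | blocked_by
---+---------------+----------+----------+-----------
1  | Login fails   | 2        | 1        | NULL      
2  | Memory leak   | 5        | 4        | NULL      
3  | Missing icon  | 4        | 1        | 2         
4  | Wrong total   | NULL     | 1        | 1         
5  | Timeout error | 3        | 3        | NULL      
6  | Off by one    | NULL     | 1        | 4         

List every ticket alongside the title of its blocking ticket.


This is a self-join: tickets is joined to a second copy of itself, matching each row's blocked_by to another row's id. Use LEFT JOIN so rows with blocked_by=NULL are kept.
  - ticket 1 (Login fails): blocked_by=NULL -> NULL
  - ticket 2 (Memory leak): blocked_by=NULL -> NULL
  - ticket 3 (Missing icon): blocked_by=2 -> Memory leak
  - ticket 4 (Wrong total): blocked_by=1 -> Login fails
  - ticket 5 (Timeout error): blocked_by=NULL -> NULL
  - ticket 6 (Off by one): blocked_by=4 -> Wrong total

SQL:
SELECT a.title AS item, b.title AS blocked_by
FROM tickets a
LEFT JOIN tickets b ON a.blocked_by = b.id

Result:
item          | blocked_by 
--------------+------------
Login fails   | NULL       
Memory leak   | NULL       
Missing icon  | Memory leak
Wrong total   | Login fails
Timeout error | NULL       
Off by one    | Wrong total


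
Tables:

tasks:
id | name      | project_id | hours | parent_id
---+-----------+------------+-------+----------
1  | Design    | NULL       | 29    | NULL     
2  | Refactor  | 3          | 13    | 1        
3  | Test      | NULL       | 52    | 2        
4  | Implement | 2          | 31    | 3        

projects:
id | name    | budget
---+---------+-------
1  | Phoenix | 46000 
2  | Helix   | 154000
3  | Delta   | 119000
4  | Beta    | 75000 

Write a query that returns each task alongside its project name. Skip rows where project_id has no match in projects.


INNER JOIN keeps only tasks rows whose project_id matches an id in projects. Walk through each task:
  - task 1 (Design): project_id=NULL, no match -> dropped
  - task 2 (Refactor): project_id=3 -> matches Delta
  - task 3 (Test): project_id=NULL, no match -> dropped
  - task 4 (Implement): project_id=2 -> matches Helix
So 2 of 4 rows are dropped.

SQL:
SELECT a.name, b.name AS project
FROM tasks a
INNER JOIN projects b ON a.project_id = b.id

Result:
name      | project
----------+--------
Refactor  | Delta  
Implement | Helix  


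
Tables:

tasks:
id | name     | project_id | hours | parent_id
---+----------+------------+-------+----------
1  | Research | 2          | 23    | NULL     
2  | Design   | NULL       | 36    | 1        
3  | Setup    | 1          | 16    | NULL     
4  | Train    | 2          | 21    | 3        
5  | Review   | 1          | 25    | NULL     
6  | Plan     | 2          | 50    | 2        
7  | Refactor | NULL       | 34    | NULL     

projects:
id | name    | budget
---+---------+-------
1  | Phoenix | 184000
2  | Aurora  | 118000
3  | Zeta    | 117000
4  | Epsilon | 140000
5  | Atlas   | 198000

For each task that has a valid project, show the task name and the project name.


INNER JOIN keeps only tasks rows whose project_id matches an id in projects. Walk through each task:
  - task 1 (Research): project_id=2 -> matches Aurora
  - task 2 (Design): project_id=NULL, no match -> dropped
  - task 3 (Setup): project_id=1 -> matches Phoenix
  - task 4 (Train): project_id=2 -> matches Aurora
  - task 5 (Review): project_id=1 -> matches Phoenix
  - task 6 (Plan): project_id=2 -> matches Aurora
  - task 7 (Refactor): project_id=NULL, no match -> dropped
So 2 of 7 rows are dropped.

SQL:
SELECT a.name, b.name AS project
FROM tasks a
INNER JOIN projects b ON a.project_id = b.id

Result:
name     | project
---------+--------
Research | Aurora 
Setup    | Phoenix
Train    | Aurora 
Review   | Phoenix
Plan     | Aurora 


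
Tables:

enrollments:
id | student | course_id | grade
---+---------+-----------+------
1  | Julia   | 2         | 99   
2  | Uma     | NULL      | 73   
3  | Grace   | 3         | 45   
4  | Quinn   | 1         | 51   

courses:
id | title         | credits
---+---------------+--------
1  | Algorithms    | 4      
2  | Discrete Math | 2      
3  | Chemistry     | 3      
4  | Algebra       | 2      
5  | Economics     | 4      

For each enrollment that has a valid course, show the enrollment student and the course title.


INNER JOIN keeps only enrollments rows whose course_id matches an id in courses. Walk through each enrollment:
  - enrollment 1 (Julia): course_id=2 -> matches Discrete Math
  - enrollment 2 (Uma): course_id=NULL, no match -> dropped
  - enrollment 3 (Grace): course_id=3 -> matches Chemistry
  - enrollment 4 (Quinn): course_id=1 -> matches Algorithms
So 1 of 4 rows is dropped.

SQL:
SELECT a.student, b.title AS course
FROM enrollments a
INNER JOIN courses b ON a.course_id = b.id

Result:
student | course       
--------+--------------
Julia   | Discrete Math
Grace   | Chemistry    
Quinn   | Algorithms   


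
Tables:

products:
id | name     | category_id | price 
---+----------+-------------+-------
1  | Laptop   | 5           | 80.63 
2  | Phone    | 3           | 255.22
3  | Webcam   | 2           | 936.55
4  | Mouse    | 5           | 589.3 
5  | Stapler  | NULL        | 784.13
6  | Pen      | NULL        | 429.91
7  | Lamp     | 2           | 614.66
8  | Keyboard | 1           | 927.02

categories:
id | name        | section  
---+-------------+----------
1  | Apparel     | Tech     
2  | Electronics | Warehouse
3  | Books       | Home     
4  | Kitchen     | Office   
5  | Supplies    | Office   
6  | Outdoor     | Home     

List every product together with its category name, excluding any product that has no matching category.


INNER JOIN keeps only products rows whose category_id matches an id in categories. Walk through each product:
  - product 1 (Laptop): category_id=5 -> matches Supplies
  - product 2 (Phone): category_id=3 -> matches Books
  - product 3 (Webcam): category_id=2 -> matches Electronics
  - product 4 (Mouse): category_id=5 -> matches Supplies
  - product 5 (Stapler): category_id=NULL, no match -> dropped
  - product 6 (Pen): category_id=NULL, no match -> dropped
  - product 7 (Lamp): category_id=2 -> matches Electronics
  - product 8 (Keyboard): category_id=1 -> matches Apparel
So 2 of 8 rows are dropped.

SQL:
SELECT a.name, b.name AS category
FROM products a
INNER JOIN categories b ON a.category_id = b.id

Result:
name     | category   
---------+------------
Laptop   | Supplies   
Phone    | Books      
Webcam   | Electronics
Mouse    | Supplies   
Lamp     | Electronics
Keyboard | Apparel    


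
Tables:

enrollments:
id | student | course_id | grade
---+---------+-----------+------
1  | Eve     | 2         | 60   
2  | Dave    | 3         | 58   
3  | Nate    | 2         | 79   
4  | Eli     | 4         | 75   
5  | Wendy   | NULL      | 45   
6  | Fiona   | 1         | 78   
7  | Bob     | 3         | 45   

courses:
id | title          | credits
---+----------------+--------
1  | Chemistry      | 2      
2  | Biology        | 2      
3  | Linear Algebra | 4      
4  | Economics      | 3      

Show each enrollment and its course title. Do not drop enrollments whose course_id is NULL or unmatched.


LEFT JOIN keeps every row from enrollments (the left table); where course_id has no match in courses, the course columns become NULL. Walk through each enrollment:
  - enrollment 1 (Eve): course_id=2 -> matches Biology
  - enrollment 2 (Dave): course_id=3 -> matches Linear Algebra
  - enrollment 3 (Nate): course_id=2 -> matches Biology
  - enrollment 4 (Eli): course_id=4 -> matches Economics
  - enrollment 5 (Wendy): course_id=NULL, no match -> kept with NULL
  - enrollment 6 (Fiona): course_id=1 -> matches Chemistry
  - enrollment 7 (Bob): course_id=3 -> matches Linear Algebra
All 7 rows appear; 1 has NULL course.

SQL:
SELECT a.student, b.title AS course
FROM enrollments a
LEFT JOIN courses b ON a.course_id = b.id

Result:
student | course        
--------+---------------
Eve     | Biology       
Dave    | Linear Algebra
Nate    | Biology       
Eli     | Economics     
Wendy   | NULL          
Fiona   | Chemistry     
Bob     | Linear Algebra


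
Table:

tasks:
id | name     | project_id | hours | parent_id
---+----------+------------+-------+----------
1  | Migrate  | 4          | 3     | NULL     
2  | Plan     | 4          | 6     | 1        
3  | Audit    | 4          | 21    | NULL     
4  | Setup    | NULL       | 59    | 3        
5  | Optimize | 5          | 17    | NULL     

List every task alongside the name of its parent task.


This is a self-join: tasks is joined to a second copy of itself, matching each row's parent_id to another row's id. Use LEFT JOIN so rows with parent_id=NULL are kept.
  - task 1 (Migrate): parent_id=NULL -> NULL
  - task 2 (Plan): parent_id=1 -> Migrate
  - task 3 (Audit): parent_id=NULL -> NULL
  - task 4 (Setup): parent_id=3 -> Audit
  - task 5 (Optimize): parent_id=NULL -> NULL

SQL:
SELECT a.name AS item, b.name AS parent
FROM tasks a
LEFT JOIN tasks b ON a.parent_id = b.id

Result:
item     | parent 
---------+--------
Migrate  | NULL   
Plan     | Migrate
Audit    | NULL   
Setup    | Audit  
Optimize | NULL   


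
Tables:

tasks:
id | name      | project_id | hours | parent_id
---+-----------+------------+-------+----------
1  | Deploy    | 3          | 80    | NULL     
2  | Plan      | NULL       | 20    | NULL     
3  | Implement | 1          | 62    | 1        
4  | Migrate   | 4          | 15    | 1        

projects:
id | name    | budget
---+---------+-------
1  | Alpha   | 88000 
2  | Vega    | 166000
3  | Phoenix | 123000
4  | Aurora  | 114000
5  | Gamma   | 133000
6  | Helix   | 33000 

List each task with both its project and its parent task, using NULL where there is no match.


Two LEFT JOINs from the same base table tasks: one to projects via project_id, one to tasks itself via parent_id. Both are LEFT so every task is preserved.
Match against projects:
  - task 1 (Deploy): project_id=3 -> matches Phoenix
  - task 2 (Plan): project_id=NULL, no match -> kept with NULL
  - task 3 (Implement): project_id=1 -> matches Alpha
  - task 4 (Migrate): project_id=4 -> matches Aurora
Match against tasks (self):
  - task 1 (Deploy): parent_id=NULL -> NULL
  - task 2 (Plan): parent_id=NULL -> NULL
  - task 3 (Implement): parent_id=1 -> Deploy
  - task 4 (Migrate): parent_id=1 -> Deploy

SQL:
SELECT a.name, b.name AS project, c.name AS parent
FROM tasks a
LEFT JOIN projects b ON a.project_id = b.id
LEFT JOIN tasks c ON a.parent_id = c.id

Result:
name      | project | parent
----------+---------+-------
Deploy    | Phoenix | NULL  
Plan      | NULL    | NULL  
Implement | Alpha   | Deploy
Migrate   | Aurora  | Deploy
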